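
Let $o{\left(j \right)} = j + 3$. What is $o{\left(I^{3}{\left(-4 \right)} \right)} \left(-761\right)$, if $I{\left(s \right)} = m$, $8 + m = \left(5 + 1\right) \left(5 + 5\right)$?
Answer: $-107004971$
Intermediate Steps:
$m = 52$ ($m = -8 + \left(5 + 1\right) \left(5 + 5\right) = -8 + 6 \cdot 10 = -8 + 60 = 52$)
$I{\left(s \right)} = 52$
$o{\left(j \right)} = 3 + j$
$o{\left(I^{3}{\left(-4 \right)} \right)} \left(-761\right) = \left(3 + 52^{3}\right) \left(-761\right) = \left(3 + 140608\right) \left(-761\right) = 140611 \left(-761\right) = -107004971$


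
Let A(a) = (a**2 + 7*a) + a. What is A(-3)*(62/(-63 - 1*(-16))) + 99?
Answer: 5583/47 ≈ 118.79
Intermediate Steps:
A(a) = a**2 + 8*a
A(-3)*(62/(-63 - 1*(-16))) + 99 = (-3*(8 - 3))*(62/(-63 - 1*(-16))) + 99 = (-3*5)*(62/(-63 + 16)) + 99 = -930/(-47) + 99 = -930*(-1)/47 + 99 = -15*(-62/47) + 99 = 930/47 + 99 = 5583/47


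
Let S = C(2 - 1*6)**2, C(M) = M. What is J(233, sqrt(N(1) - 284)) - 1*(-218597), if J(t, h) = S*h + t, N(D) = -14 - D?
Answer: 218830 + 16*I*sqrt(299) ≈ 2.1883e+5 + 276.67*I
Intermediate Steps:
S = 16 (S = (2 - 1*6)**2 = (2 - 6)**2 = (-4)**2 = 16)
J(t, h) = t + 16*h (J(t, h) = 16*h + t = t + 16*h)
J(233, sqrt(N(1) - 284)) - 1*(-218597) = (233 + 16*sqrt((-14 - 1*1) - 284)) - 1*(-218597) = (233 + 16*sqrt((-14 - 1) - 284)) + 218597 = (233 + 16*sqrt(-15 - 284)) + 218597 = (233 + 16*sqrt(-299)) + 218597 = (233 + 16*(I*sqrt(299))) + 218597 = (233 + 16*I*sqrt(299)) + 218597 = 218830 + 16*I*sqrt(299)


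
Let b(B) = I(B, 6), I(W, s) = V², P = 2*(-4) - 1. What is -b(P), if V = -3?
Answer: -9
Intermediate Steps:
P = -9 (P = -8 - 1 = -9)
I(W, s) = 9 (I(W, s) = (-3)² = 9)
b(B) = 9
-b(P) = -1*9 = -9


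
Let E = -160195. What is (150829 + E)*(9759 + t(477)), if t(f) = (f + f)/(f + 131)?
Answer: -13895458479/152 ≈ -9.1417e+7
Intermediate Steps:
t(f) = 2*f/(131 + f) (t(f) = (2*f)/(131 + f) = 2*f/(131 + f))
(150829 + E)*(9759 + t(477)) = (150829 - 160195)*(9759 + 2*477/(131 + 477)) = -9366*(9759 + 2*477/608) = -9366*(9759 + 2*477*(1/608)) = -9366*(9759 + 477/304) = -9366*2967213/304 = -13895458479/152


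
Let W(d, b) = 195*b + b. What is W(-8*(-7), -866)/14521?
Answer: -169736/14521 ≈ -11.689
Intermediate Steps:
W(d, b) = 196*b
W(-8*(-7), -866)/14521 = (196*(-866))/14521 = -169736*1/14521 = -169736/14521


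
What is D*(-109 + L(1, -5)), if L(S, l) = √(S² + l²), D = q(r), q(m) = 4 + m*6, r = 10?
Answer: -6976 + 64*√26 ≈ -6649.7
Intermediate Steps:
q(m) = 4 + 6*m
D = 64 (D = 4 + 6*10 = 4 + 60 = 64)
D*(-109 + L(1, -5)) = 64*(-109 + √(1² + (-5)²)) = 64*(-109 + √(1 + 25)) = 64*(-109 + √26) = -6976 + 64*√26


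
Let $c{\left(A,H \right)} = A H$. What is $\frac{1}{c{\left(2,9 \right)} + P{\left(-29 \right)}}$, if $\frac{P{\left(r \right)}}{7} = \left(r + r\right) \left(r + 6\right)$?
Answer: $\frac{1}{9356} \approx 0.00010688$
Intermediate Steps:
$P{\left(r \right)} = 14 r \left(6 + r\right)$ ($P{\left(r \right)} = 7 \left(r + r\right) \left(r + 6\right) = 7 \cdot 2 r \left(6 + r\right) = 14 r \left(6 + r\right)$)
$\frac{1}{c{\left(2,9 \right)} + P{\left(-29 \right)}} = \frac{1}{2 \cdot 9 + 14 \left(-29\right) \left(6 - 29\right)} = \frac{1}{18 + 14 \left(-29\right) \left(-23\right)} = \frac{1}{18 + 9338} = \frac{1}{9356}$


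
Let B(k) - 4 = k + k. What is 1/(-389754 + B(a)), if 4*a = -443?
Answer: -2/779943 ≈ -2.5643e-6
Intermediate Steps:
a = -443/4 (a = (¼)*(-443) = -443/4 ≈ -110.75)
B(k) = 4 + 2*k (B(k) = 4 + (k + k) = 4 + 2*k)
1/(-389754 + B(a)) = 1/(-389754 + (4 + 2*(-443/4))) = 1/(-389754 + (4 - 443/2)) = 1/(-389754 - 435/2) = 1/(-779943/2) = -2/779943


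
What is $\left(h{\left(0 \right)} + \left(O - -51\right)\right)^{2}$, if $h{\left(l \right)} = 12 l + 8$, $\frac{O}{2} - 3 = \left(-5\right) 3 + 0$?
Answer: $1225$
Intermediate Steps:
$O = -24$ ($O = 6 + 2 \left(\left(-5\right) 3 + 0\right) = 6 + 2 \left(-15 + 0\right) = 6 + 2 \left(-15\right) = 6 - 30 = -24$)
$h{\left(l \right)} = 8 + 12 l$
$\left(h{\left(0 \right)} + \left(O - -51\right)\right)^{2} = \left(\left(8 + 12 \cdot 0\right) - -27\right)^{2} = \left(\left(8 + 0\right) + \left(-24 + 51\right)\right)^{2} = \left(8 + 27\right)^{2} = 35^{2} = 1225$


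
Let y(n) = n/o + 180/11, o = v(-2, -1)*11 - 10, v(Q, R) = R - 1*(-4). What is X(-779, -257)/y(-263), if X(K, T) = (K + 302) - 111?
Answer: -148764/1247 ≈ -119.30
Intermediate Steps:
v(Q, R) = 4 + R (v(Q, R) = R + 4 = 4 + R)
X(K, T) = 191 + K (X(K, T) = (302 + K) - 111 = 191 + K)
o = 23 (o = (4 - 1)*11 - 10 = 3*11 - 10 = 33 - 10 = 23)
y(n) = 180/11 + n/23 (y(n) = n/23 + 180/11 = 180/11 + n/23)
X(-779, -257)/y(-263) = (191 - 779)/(180/11 + (1/23)*(-263)) = -588/(180/11 - 263/23) = -588/1247/253 = -588*253/1247 = -148764/1247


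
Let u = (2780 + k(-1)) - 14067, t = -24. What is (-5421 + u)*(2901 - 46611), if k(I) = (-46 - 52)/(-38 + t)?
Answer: 730237590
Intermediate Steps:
k(I) = 49/31 (k(I) = (-46 - 52)/(-38 - 24) = -98/(-62) = -98*(-1/62) = 49/31)
u = -349848/31 (u = (2780 + 49/31) - 14067 = 86229/31 - 14067 = -349848/31 ≈ -11285.)
(-5421 + u)*(2901 - 46611) = (-5421 - 349848/31)*(2901 - 46611) = -517899/31*(-43710) = 730237590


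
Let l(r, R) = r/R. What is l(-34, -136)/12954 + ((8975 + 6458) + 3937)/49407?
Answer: 334575109/853357704 ≈ 0.39207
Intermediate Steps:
l(-34, -136)/12954 + ((8975 + 6458) + 3937)/49407 = -34/(-136)/12954 + ((8975 + 6458) + 3937)/49407 = -34*(-1/136)*(1/12954) + (15433 + 3937)*(1/49407) = (¼)*(1/12954) + 19370*(1/49407) = 1/51816 + 19370/49407 = 334575109/853357704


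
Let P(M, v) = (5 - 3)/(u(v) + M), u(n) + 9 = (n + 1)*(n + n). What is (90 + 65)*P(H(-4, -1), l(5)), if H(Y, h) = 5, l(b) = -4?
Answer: 31/2 ≈ 15.500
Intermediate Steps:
u(n) = -9 + 2*n*(1 + n) (u(n) = -9 + (n + 1)*(n + n) = -9 + (1 + n)*(2*n) = -9 + 2*n*(1 + n))
P(M, v) = 2/(-9 + M + 2*v + 2*v²) (P(M, v) = (5 - 3)/((-9 + 2*v + 2*v²) + M) = 2/(-9 + M + 2*v + 2*v²))
(90 + 65)*P(H(-4, -1), l(5)) = (90 + 65)*(2/(-9 + 5 + 2*(-4) + 2*(-4)²)) = 155*(2/(-9 + 5 - 8 + 2*16)) = 155*(2/(-9 + 5 - 8 + 32)) = 155*(2/20) = 155*(2*(1/20)) = 155*(⅒) = 31/2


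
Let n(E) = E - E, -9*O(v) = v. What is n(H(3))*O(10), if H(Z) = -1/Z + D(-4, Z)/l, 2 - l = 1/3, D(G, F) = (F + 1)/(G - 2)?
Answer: 0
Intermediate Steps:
O(v) = -v/9
D(G, F) = (1 + F)/(-2 + G)
l = 5/3 (l = 2 - 1/3 = 5/3 ≈ 1.6667)
H(Z) = -1/10 - 1/Z - Z/10 (H(Z) = -1/Z + ((1 + Z)/(-2 - 4))/(5/3) = -1/Z + ((1 + Z)/(-6))*(3/5) = -1/Z - (1 + Z)/6*(3/5) = -1/Z + (-1/6 - Z/6)*(3/5) = -1/Z + (-1/10 - Z/10) = -1/10 - 1/Z - Z/10)
n(E) = 0
n(H(3))*O(10) = 0*(-1/9*10) = 0*(-10/9) = 0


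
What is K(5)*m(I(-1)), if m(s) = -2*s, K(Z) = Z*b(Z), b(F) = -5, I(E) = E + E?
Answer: -100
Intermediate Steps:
I(E) = 2*E
K(Z) = -5*Z (K(Z) = Z*(-5) = -5*Z)
K(5)*m(I(-1)) = (-5*5)*(-4*(-1)) = -(-50)*(-2) = -25*4 = -100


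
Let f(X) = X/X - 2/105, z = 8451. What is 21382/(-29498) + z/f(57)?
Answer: 13086497722/1519147 ≈ 8614.4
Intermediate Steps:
f(X) = 103/105 (f(X) = 1 - 2*1/105 = 1 - 2/105 = 103/105)
21382/(-29498) + z/f(57) = 21382/(-29498) + 8451/(103/105) = 21382*(-1/29498) + 8451*(105/103) = -10691/14749 + 887355/103 = 13086497722/1519147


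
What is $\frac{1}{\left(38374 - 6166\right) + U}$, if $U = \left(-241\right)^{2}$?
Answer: $\frac{1}{90289} \approx 1.1076 \cdot 10^{-5}$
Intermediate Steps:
$U = 58081$
$\frac{1}{\left(38374 - 6166\right) + U} = \frac{1}{\left(38374 - 6166\right) + 58081} = \frac{1}{32208 + 58081} = \frac{1}{90289}$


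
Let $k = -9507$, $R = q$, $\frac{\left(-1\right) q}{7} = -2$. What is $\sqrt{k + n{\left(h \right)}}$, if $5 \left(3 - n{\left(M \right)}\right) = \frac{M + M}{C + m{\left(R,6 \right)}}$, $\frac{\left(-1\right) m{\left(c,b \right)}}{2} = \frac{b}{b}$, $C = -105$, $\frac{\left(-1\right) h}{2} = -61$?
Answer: $\frac{2 i \sqrt{680037965}}{535} \approx 97.486 i$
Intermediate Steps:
$q = 14$ ($q = \left(-7\right) \left(-2\right) = 14$)
$h = 122$ ($h = \left(-2\right) \left(-61\right) = 122$)
$R = 14$
$m{\left(c,b \right)} = -2$ ($m{\left(c,b \right)} = - 2 \frac{b}{b} = \left(-2\right) 1 = -2$)
$n{\left(M \right)} = 3 + \frac{2 M}{535}$ ($n{\left(M \right)} = 3 - \frac{\left(M + M\right) \frac{1}{-105 - 2}}{5} = 3 - \frac{2 M \frac{1}{-107}}{5} = 3 - \frac{2 M \left(- \frac{1}{107}\right)}{5} = 3 - \frac{\left(- \frac{2}{107}\right) M}{5} = 3 + \frac{2 M}{535}$)
$\sqrt{k + n{\left(h \right)}} = \sqrt{-9507 + \left(3 + \frac{2}{535} \cdot 122\right)} = \sqrt{-9507 + \left(3 + \frac{244}{535}\right)} = \sqrt{-9507 + \frac{1849}{535}} = \sqrt{- \frac{5084396}{535}} = \frac{2 i \sqrt{680037965}}{535}$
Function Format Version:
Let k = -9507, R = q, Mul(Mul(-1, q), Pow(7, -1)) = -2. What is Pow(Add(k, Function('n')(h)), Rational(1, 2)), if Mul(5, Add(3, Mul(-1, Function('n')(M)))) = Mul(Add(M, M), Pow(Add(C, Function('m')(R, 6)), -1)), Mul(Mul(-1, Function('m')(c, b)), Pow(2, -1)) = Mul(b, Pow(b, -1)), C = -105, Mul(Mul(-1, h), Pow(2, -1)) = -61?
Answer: Mul(Rational(2, 535), I, Pow(680037965, Rational(1, 2))) ≈ Mul(97.486, I)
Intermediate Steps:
q = 14 (q = Mul(-7, -2) = 14)
h = 122 (h = Mul(-2, -61) = 122)
R = 14
Function('m')(c, b) = -2 (Function('m')(c, b) = Mul(-2, Mul(b, Pow(b, -1))) = Mul(-2, 1) = -2)
Function('n')(M) = Add(3, Mul(Rational(2, 535), M)) (Function('n')(M) = Add(3, Mul(Rational(-1, 5), Mul(Add(M, M), Pow(Add(-105, -2), -1)))) = Add(3, Mul(Rational(-1, 5), Mul(Mul(2, M), Pow(-107, -1)))) = Add(3, Mul(Rational(-1, 5), Mul(Mul(2, M), Rational(-1, 107)))) = Add(3, Mul(Rational(-1, 5), Mul(Rational(-2, 107), M))) = Add(3, Mul(Rational(2, 535), M)))
Pow(Add(k, Function('n')(h)), Rational(1, 2)) = Pow(Add(-9507, Add(3, Mul(Rational(2, 535), 122))), Rational(1, 2)) = Pow(Add(-9507, Add(3, Rational(244, 535))), Rational(1, 2)) = Pow(Add(-9507, Rational(1849, 535)), Rational(1, 2)) = Pow(Rational(-5084396, 535), Rational(1, 2)) = Mul(Rational(2, 535), I, Pow(680037965, Rational(1, 2)))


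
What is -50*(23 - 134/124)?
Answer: -33975/31 ≈ -1096.0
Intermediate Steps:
-50*(23 - 134/124) = -50*(23 - 134*1/124) = -50*(23 - 67/62) = -50*1359/62 = -33975/31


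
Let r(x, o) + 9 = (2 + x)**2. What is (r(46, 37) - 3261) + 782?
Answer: -184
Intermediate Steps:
r(x, o) = -9 + (2 + x)**2
(r(46, 37) - 3261) + 782 = ((-9 + (2 + 46)**2) - 3261) + 782 = ((-9 + 48**2) - 3261) + 782 = ((-9 + 2304) - 3261) + 782 = (2295 - 3261) + 782 = -966 + 782 = -184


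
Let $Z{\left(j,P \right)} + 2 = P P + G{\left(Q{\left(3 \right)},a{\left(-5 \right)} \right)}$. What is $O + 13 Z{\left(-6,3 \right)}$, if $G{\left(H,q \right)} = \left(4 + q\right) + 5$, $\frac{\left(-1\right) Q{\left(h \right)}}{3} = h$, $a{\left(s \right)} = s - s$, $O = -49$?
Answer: $159$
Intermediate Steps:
$a{\left(s \right)} = 0$
$Q{\left(h \right)} = - 3 h$
$G{\left(H,q \right)} = 9 + q$
$Z{\left(j,P \right)} = 7 + P^{2}$ ($Z{\left(j,P \right)} = -2 + \left(P P + \left(9 + 0\right)\right) = -2 + \left(P^{2} + 9\right) = -2 + \left(9 + P^{2}\right) = 7 + P^{2}$)
$O + 13 Z{\left(-6,3 \right)} = -49 + 13 \left(7 + 3^{2}\right) = -49 + 13 \left(7 + 9\right) = -49 + 13 \cdot 16 = -49 + 208 = 159$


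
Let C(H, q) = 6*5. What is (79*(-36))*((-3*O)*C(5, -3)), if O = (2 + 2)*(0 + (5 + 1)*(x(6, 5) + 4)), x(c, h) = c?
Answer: 61430400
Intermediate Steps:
C(H, q) = 30
O = 240 (O = (2 + 2)*(0 + (5 + 1)*(6 + 4)) = 4*(0 + 6*10) = 4*(0 + 60) = 4*60 = 240)
(79*(-36))*((-3*O)*C(5, -3)) = (79*(-36))*(-3*240*30) = -(-2047680)*30 = -2844*(-21600) = 61430400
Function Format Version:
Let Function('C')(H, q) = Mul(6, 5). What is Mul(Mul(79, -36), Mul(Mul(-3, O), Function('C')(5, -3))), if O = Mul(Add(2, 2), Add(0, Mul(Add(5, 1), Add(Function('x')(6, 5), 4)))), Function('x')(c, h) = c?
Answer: 61430400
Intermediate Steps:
Function('C')(H, q) = 30
O = 240 (O = Mul(Add(2, 2), Add(0, Mul(Add(5, 1), Add(6, 4)))) = Mul(4, Add(0, Mul(6, 10))) = Mul(4, Add(0, 60)) = Mul(4, 60) = 240)
Mul(Mul(79, -36), Mul(Mul(-3, O), Function('C')(5, -3))) = Mul(Mul(79, -36), Mul(Mul(-3, 240), 30)) = Mul(-2844, Mul(-720, 30)) = Mul(-2844, -21600) = 61430400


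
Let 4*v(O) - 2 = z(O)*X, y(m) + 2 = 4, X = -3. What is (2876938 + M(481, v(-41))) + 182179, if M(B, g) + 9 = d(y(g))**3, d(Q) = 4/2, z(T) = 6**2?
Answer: 3059116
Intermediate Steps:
z(T) = 36
y(m) = 2 (y(m) = -2 + 4 = 2)
v(O) = -53/2 (v(O) = 1/2 + (36*(-3))/4 = 1/2 + (1/4)*(-108) = 1/2 - 27 = -53/2)
d(Q) = 2 (d(Q) = 4*(1/2) = 2)
M(B, g) = -1 (M(B, g) = -9 + 2**3 = -9 + 8 = -1)
(2876938 + M(481, v(-41))) + 182179 = (2876938 - 1) + 182179 = 2876937 + 182179 = 3059116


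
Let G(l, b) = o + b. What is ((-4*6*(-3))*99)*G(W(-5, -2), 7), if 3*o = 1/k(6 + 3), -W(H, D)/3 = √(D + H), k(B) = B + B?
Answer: 50028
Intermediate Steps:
k(B) = 2*B
W(H, D) = -3*√(D + H)
o = 1/54 (o = 1/(3*((2*(6 + 3)))) = 1/(3*((2*9))) = (⅓)/18 = (⅓)*(1/18) = 1/54 ≈ 0.018519)
G(l, b) = 1/54 + b
((-4*6*(-3))*99)*G(W(-5, -2), 7) = ((-4*6*(-3))*99)*(1/54 + 7) = (-24*(-3)*99)*(379/54) = (72*99)*(379/54) = 7128*(379/54) = 50028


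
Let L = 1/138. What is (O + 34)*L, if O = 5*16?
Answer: 19/23 ≈ 0.82609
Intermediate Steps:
O = 80
L = 1/138 ≈ 0.0072464
(O + 34)*L = (80 + 34)*(1/138) = 114*(1/138) = 19/23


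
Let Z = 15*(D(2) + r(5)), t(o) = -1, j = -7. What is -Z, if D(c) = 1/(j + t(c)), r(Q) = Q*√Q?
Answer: 15/8 - 75*√5 ≈ -165.83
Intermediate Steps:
r(Q) = Q^(3/2)
D(c) = -⅛ (D(c) = 1/(-7 - 1) = 1/(-8) = -⅛)
Z = -15/8 + 75*√5 (Z = 15*(-⅛ + 5^(3/2)) = 15*(-⅛ + 5*√5) = -15/8 + 75*√5 ≈ 165.83)
-Z = -(-15/8 + 75*√5) = 15/8 - 75*√5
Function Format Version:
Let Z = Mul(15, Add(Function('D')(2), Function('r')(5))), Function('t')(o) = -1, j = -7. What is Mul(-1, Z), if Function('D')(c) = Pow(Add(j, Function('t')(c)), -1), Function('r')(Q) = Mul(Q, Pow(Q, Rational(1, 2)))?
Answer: Add(Rational(15, 8), Mul(-75, Pow(5, Rational(1, 2)))) ≈ -165.83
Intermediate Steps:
Function('r')(Q) = Pow(Q, Rational(3, 2))
Function('D')(c) = Rational(-1, 8) (Function('D')(c) = Pow(Add(-7, -1), -1) = Pow(-8, -1) = Rational(-1, 8))
Z = Add(Rational(-15, 8), Mul(75, Pow(5, Rational(1, 2)))) (Z = Mul(15, Add(Rational(-1, 8), Pow(5, Rational(3, 2)))) = Mul(15, Add(Rational(-1, 8), Mul(5, Pow(5, Rational(1, 2))))) = Add(Rational(-15, 8), Mul(75, Pow(5, Rational(1, 2)))) ≈ 165.83)
Mul(-1, Z) = Mul(-1, Add(Rational(-15, 8), Mul(75, Pow(5, Rational(1, 2))))) = Add(Rational(15, 8), Mul(-75, Pow(5, Rational(1, 2))))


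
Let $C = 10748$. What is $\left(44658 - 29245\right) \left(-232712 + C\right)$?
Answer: $-3421131132$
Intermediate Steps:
$\left(44658 - 29245\right) \left(-232712 + C\right) = \left(44658 - 29245\right) \left(-232712 + 10748\right) = 15413 \left(-221964\right) = -3421131132$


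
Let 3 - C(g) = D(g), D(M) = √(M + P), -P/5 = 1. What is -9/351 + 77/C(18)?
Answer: -9013/156 - 77*√13/4 ≈ -127.18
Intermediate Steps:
P = -5 (P = -5*1 = -5)
D(M) = √(-5 + M) (D(M) = √(M - 5) = √(-5 + M))
C(g) = 3 - √(-5 + g)
-9/351 + 77/C(18) = -9/351 + 77/(3 - √(-5 + 18)) = -9*1/351 + 77/(3 - √13) = -1/39 + 77/(3 - √13)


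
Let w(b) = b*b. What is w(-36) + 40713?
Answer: 42009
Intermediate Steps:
w(b) = b**2
w(-36) + 40713 = (-36)**2 + 40713 = 1296 + 40713 = 42009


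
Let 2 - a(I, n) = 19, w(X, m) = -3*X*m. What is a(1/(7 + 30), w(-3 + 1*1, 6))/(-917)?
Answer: 17/917 ≈ 0.018539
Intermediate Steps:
w(X, m) = -3*X*m
a(I, n) = -17 (a(I, n) = 2 - 1*19 = 2 - 19 = -17)
a(1/(7 + 30), w(-3 + 1*1, 6))/(-917) = -17/(-917) = -17*(-1/917) = 17/917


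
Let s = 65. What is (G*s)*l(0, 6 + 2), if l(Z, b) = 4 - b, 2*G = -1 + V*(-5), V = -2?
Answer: -1170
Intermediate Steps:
G = 9/2 (G = (-1 - 2*(-5))/2 = (-1 + 10)/2 = (½)*9 = 9/2 ≈ 4.5000)
(G*s)*l(0, 6 + 2) = ((9/2)*65)*(4 - (6 + 2)) = 585*(4 - 1*8)/2 = 585*(4 - 8)/2 = (585/2)*(-4) = -1170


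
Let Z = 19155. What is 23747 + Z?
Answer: 42902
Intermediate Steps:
23747 + Z = 23747 + 19155 = 42902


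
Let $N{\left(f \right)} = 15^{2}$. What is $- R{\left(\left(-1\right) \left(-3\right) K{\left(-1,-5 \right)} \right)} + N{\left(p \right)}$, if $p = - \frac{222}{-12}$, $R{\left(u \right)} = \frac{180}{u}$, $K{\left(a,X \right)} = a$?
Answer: $285$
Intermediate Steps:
$p = \frac{37}{2}$ ($p = \left(-222\right) \left(- \frac{1}{12}\right) = \frac{37}{2} \approx 18.5$)
$N{\left(f \right)} = 225$
$- R{\left(\left(-1\right) \left(-3\right) K{\left(-1,-5 \right)} \right)} + N{\left(p \right)} = - \frac{180}{\left(-1\right) \left(-3\right) \left(-1\right)} + 225 = - \frac{180}{3 \left(-1\right)} + 225 = - \frac{180}{-3} + 225 = - \frac{180 \left(-1\right)}{3} + 225 = \left(-1\right) \left(-60\right) + 225 = 60 + 225 = 285$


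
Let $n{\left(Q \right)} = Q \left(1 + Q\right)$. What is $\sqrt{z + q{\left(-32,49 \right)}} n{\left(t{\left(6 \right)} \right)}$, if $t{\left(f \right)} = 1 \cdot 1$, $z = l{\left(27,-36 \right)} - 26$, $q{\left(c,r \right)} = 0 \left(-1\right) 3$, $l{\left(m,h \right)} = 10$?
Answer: $8 i \approx 8.0 i$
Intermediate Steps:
$q{\left(c,r \right)} = 0$ ($q{\left(c,r \right)} = 0 \cdot 3 = 0$)
$z = -16$ ($z = 10 - 26 = -16$)
$t{\left(f \right)} = 1$
$\sqrt{z + q{\left(-32,49 \right)}} n{\left(t{\left(6 \right)} \right)} = \sqrt{-16 + 0} \cdot 1 \left(1 + 1\right) = \sqrt{-16} \cdot 1 \cdot 2 = 4 i 2 = 8 i$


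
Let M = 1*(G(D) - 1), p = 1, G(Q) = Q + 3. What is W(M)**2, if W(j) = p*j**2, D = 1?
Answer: 81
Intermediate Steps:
G(Q) = 3 + Q
M = 3 (M = 1*((3 + 1) - 1) = 1*(4 - 1) = 1*3 = 3)
W(j) = j**2 (W(j) = 1*j**2 = j**2)
W(M)**2 = (3**2)**2 = 9**2 = 81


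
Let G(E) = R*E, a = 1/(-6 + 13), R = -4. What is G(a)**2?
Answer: 16/49 ≈ 0.32653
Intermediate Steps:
a = 1/7 ≈ 0.14286
G(E) = -4*E
G(a)**2 = (-4*1/7)**2 = (-4/7)**2 = 16/49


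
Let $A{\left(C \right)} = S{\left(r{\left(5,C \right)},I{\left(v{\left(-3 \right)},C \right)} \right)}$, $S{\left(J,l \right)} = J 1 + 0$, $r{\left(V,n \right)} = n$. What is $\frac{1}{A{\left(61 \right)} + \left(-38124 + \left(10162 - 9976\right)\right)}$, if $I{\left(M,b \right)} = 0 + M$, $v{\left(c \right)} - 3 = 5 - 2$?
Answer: $- \frac{1}{37877} \approx -2.6401 \cdot 10^{-5}$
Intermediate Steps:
$v{\left(c \right)} = 6$ ($v{\left(c \right)} = 3 + \left(5 - 2\right) = 3 + 3 = 6$)
$I{\left(M,b \right)} = M$
$S{\left(J,l \right)} = J$ ($S{\left(J,l \right)} = J + 0 = J$)
$A{\left(C \right)} = C$
$\frac{1}{A{\left(61 \right)} + \left(-38124 + \left(10162 - 9976\right)\right)} = \frac{1}{61 + \left(-38124 + \left(10162 - 9976\right)\right)} = \frac{1}{61 + \left(-38124 + 186\right)} = \frac{1}{61 - 37938} = \frac{1}{-37877} = - \frac{1}{37877}$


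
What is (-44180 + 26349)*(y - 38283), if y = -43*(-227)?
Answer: 508575782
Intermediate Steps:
y = 9761
(-44180 + 26349)*(y - 38283) = (-44180 + 26349)*(9761 - 38283) = -17831*(-28522) = 508575782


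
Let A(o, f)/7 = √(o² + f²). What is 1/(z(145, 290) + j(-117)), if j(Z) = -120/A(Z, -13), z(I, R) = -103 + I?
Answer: 2376647/99817974 + 455*√82/49908987 ≈ 0.023892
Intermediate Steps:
A(o, f) = 7*√(f² + o²) (A(o, f) = 7*√(o² + f²) = 7*√(f² + o²))
j(Z) = -120/(7*√(169 + Z²)) (j(Z) = -120*1/(7*√((-13)² + Z²)) = -120*1/(7*√(169 + Z²)) = -120/(7*√(169 + Z²)))
1/(z(145, 290) + j(-117)) = 1/((-103 + 145) - 120/(7*√(169 + (-117)²))) = 1/(42 - 120/(7*√(169 + 13689))) = 1/(42 - 60*√82/3731)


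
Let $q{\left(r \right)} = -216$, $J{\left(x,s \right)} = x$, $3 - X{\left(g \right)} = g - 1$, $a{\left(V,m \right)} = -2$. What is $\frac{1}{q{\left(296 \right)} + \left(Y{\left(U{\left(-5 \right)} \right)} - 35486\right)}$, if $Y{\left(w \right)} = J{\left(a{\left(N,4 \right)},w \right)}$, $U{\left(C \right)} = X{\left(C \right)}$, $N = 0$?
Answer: $- \frac{1}{35704} \approx -2.8008 \cdot 10^{-5}$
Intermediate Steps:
$X{\left(g \right)} = 4 - g$ ($X{\left(g \right)} = 3 - \left(g - 1\right) = 3 - \left(-1 + g\right) = 4 - g$)
$U{\left(C \right)} = 4 - C$
$Y{\left(w \right)} = -2$
$\frac{1}{q{\left(296 \right)} + \left(Y{\left(U{\left(-5 \right)} \right)} - 35486\right)} = \frac{1}{-216 - 35488} = \frac{1}{-35704} = - \frac{1}{35704}$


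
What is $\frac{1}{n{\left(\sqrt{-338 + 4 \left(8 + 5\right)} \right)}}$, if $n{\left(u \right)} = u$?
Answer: $- \frac{i \sqrt{286}}{286} \approx - 0.059131 i$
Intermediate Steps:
$\frac{1}{n{\left(\sqrt{-338 + 4 \left(8 + 5\right)} \right)}} = \frac{1}{\sqrt{-338 + 4 \left(8 + 5\right)}} = \frac{1}{\sqrt{-338 + 4 \cdot 13}} = \frac{1}{\sqrt{-338 + 52}} = \frac{1}{\sqrt{-286}} = \frac{1}{i \sqrt{286}} = - \frac{i \sqrt{286}}{286}$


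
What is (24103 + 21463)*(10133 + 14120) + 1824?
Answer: 1105114022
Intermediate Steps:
(24103 + 21463)*(10133 + 14120) + 1824 = 45566*24253 + 1824 = 1105112198 + 1824 = 1105114022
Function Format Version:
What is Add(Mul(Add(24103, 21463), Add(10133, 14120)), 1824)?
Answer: 1105114022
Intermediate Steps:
Add(Mul(Add(24103, 21463), Add(10133, 14120)), 1824) = Add(Mul(45566, 24253), 1824) = Add(1105112198, 1824) = 1105114022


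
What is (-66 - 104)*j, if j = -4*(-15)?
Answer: -10200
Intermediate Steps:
j = 60
(-66 - 104)*j = (-66 - 104)*60 = -170*60 = -10200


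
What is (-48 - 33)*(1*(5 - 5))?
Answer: 0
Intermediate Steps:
(-48 - 33)*(1*(5 - 5)) = -81*0 = 0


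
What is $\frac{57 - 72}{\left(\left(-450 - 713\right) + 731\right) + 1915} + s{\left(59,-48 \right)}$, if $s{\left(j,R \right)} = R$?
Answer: $- \frac{71199}{1483} \approx -48.01$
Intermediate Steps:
$\frac{57 - 72}{\left(\left(-450 - 713\right) + 731\right) + 1915} + s{\left(59,-48 \right)} = \frac{57 - 72}{\left(\left(-450 - 713\right) + 731\right) + 1915} - 48 = - \frac{15}{\left(-1163 + 731\right) + 1915} - 48 = - \frac{15}{-432 + 1915} - 48 = - \frac{15}{1483} - 48 = - \frac{71199}{1483}$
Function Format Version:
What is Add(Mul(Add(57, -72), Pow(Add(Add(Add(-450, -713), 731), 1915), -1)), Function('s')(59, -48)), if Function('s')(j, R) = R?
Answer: Rational(-71199, 1483) ≈ -48.010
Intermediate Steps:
Add(Mul(Add(57, -72), Pow(Add(Add(Add(-450, -713), 731), 1915), -1)), Function('s')(59, -48)) = Add(Mul(Add(57, -72), Pow(Add(Add(Add(-450, -713), 731), 1915), -1)), -48) = Add(Mul(-15, Pow(Add(Add(-1163, 731), 1915), -1)), -48) = Add(Mul(-15, Pow(Add(-432, 1915), -1)), -48) = Add(Mul(-15, Pow(1483, -1)), -48) = Add(Mul(-15, Rational(1, 1483)), -48) = Add(Rational(-15, 1483), -48) = Rational(-71199, 1483)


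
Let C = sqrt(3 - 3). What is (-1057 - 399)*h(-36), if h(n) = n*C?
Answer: 0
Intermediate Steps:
C = 0 (C = sqrt(0) = 0)
h(n) = 0 (h(n) = n*0 = 0)
(-1057 - 399)*h(-36) = (-1057 - 399)*0 = -1456*0 = 0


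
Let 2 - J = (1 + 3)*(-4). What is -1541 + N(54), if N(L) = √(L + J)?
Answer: -1541 + 6*√2 ≈ -1532.5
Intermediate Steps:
J = 18 (J = 2 - (1 + 3)*(-4) = 2 - 4*(-4) = 2 - 1*(-16) = 2 + 16 = 18)
N(L) = √(18 + L) (N(L) = √(L + 18) = √(18 + L))
-1541 + N(54) = -1541 + √(18 + 54) = -1541 + √72 = -1541 + 6*√2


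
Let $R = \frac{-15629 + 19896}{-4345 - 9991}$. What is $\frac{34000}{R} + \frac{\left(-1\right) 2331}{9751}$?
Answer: $- \frac{39940179583}{349643} \approx -1.1423 \cdot 10^{5}$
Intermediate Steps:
$R = - \frac{4267}{14336}$ ($R = \frac{4267}{-14336} = 4267 \left(- \frac{1}{14336}\right) = - \frac{4267}{14336} \approx -0.29764$)
$\frac{34000}{R} + \frac{\left(-1\right) 2331}{9751} = \frac{34000}{- \frac{4267}{14336}} + \frac{\left(-1\right) 2331}{9751} = 34000 \left(- \frac{14336}{4267}\right) - \frac{333}{1393} = - \frac{28672000}{251} - \frac{333}{1393} = - \frac{39940179583}{349643}$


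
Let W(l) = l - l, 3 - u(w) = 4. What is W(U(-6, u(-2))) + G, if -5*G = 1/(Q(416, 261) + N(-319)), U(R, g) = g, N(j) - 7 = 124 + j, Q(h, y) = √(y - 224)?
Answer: 188/176535 + √37/176535 ≈ 0.0010994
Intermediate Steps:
Q(h, y) = √(-224 + y)
N(j) = 131 + j (N(j) = 7 + (124 + j) = 131 + j)
u(w) = -1 (u(w) = 3 - 1*4 = 3 - 4 = -1)
W(l) = 0
G = -1/(5*(-188 + √37)) (G = -1/(5*(√(-224 + 261) + (131 - 319))) = -1/(5*(√37 - 188)) = -1/(5*(-188 + √37)) ≈ 0.0010994)
W(U(-6, u(-2))) + G = 0 + (188/176535 + √37/176535) = 188/176535 + √37/176535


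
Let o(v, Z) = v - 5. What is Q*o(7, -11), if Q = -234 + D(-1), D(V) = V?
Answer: -470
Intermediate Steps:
o(v, Z) = -5 + v
Q = -235 (Q = -234 - 1 = -235)
Q*o(7, -11) = -235*(-5 + 7) = -235*2 = -470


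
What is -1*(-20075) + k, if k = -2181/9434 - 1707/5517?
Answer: 348274325645/17349126 ≈ 20074.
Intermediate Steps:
k = -9378805/17349126 (k = -2181*1/9434 - 1707*1/5517 = -2181/9434 - 569/1839 = -9378805/17349126 ≈ -0.54059)
-1*(-20075) + k = -1*(-20075) - 9378805/17349126 = 20075 - 9378805/17349126 = 348274325645/17349126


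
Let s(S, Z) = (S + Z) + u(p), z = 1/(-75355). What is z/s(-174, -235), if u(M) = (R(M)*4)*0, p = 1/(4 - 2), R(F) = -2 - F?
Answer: 1/30820195 ≈ 3.2446e-8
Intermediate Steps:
z = -1/75355 ≈ -1.3271e-5
p = ½ (p = 1/2 = ½ ≈ 0.50000)
u(M) = 0 (u(M) = ((-2 - M)*4)*0 = (-8 - 4*M)*0 = 0)
s(S, Z) = S + Z (s(S, Z) = (S + Z) + 0 = S + Z)
z/s(-174, -235) = -1/(75355*(-174 - 235)) = -1/75355/(-409) = -1/75355*(-1/409) = 1/30820195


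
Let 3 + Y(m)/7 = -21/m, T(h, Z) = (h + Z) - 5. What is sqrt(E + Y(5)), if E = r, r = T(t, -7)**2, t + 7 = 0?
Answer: sqrt(7765)/5 ≈ 17.624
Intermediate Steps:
t = -7 (t = -7 + 0 = -7)
T(h, Z) = -5 + Z + h (T(h, Z) = (Z + h) - 5 = -5 + Z + h)
Y(m) = -21 - 147/m (Y(m) = -21 + 7*(-21/m) = -21 - 147/m)
r = 361 (r = (-5 - 7 - 7)**2 = (-19)**2 = 361)
E = 361
sqrt(E + Y(5)) = sqrt(361 + (-21 - 147/5)) = sqrt(361 - 252/5) = sqrt(1553/5) = sqrt(7765)/5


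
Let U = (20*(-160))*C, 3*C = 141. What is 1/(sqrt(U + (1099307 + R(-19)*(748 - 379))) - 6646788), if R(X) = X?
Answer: -1661697/11044947443762 - sqrt(235474)/22089894887524 ≈ -1.5047e-7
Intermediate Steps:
C = 47 (C = (1/3)*141 = 47)
U = -150400 (U = (20*(-160))*47 = -3200*47 = -150400)
1/(sqrt(U + (1099307 + R(-19)*(748 - 379))) - 6646788) = 1/(sqrt(-150400 + (1099307 - 19*(748 - 379))) - 6646788) = 1/(sqrt(-150400 + (1099307 - 19*369)) - 6646788) = 1/(sqrt(-150400 + (1099307 - 7011)) - 6646788) = 1/(sqrt(-150400 + 1092296) - 6646788) = 1/(sqrt(941896) - 6646788) = 1/(2*sqrt(235474) - 6646788) = 1/(-6646788 + 2*sqrt(235474))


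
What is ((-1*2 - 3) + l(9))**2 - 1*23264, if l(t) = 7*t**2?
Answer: 292580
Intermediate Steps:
((-1*2 - 3) + l(9))**2 - 1*23264 = ((-1*2 - 3) + 7*9**2)**2 - 1*23264 = ((-2 - 3) + 7*81)**2 - 23264 = (-5 + 567)**2 - 23264 = 562**2 - 23264 = 315844 - 23264 = 292580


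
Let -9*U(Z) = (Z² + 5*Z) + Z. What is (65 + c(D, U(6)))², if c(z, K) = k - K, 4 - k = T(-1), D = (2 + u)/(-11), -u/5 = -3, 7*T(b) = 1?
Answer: 289444/49 ≈ 5907.0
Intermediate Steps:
T(b) = ⅐ (T(b) = (⅐)*1 = ⅐)
u = 15 (u = -5*(-3) = 15)
U(Z) = -2*Z/3 - Z²/9 (U(Z) = -((Z² + 5*Z) + Z)/9 = -(Z² + 6*Z)/9 = -2*Z/3 - Z²/9)
D = -17/11 (D = (2 + 15)/(-11) = 17*(-1/11) = -17/11 ≈ -1.5455)
k = 27/7 (k = 4 - 1*⅐ = 4 - ⅐ = 27/7 ≈ 3.8571)
c(z, K) = 27/7 - K
(65 + c(D, U(6)))² = (65 + (27/7 - (-1)*6*(6 + 6)/9))² = (65 + (27/7 - (-1)*6*12/9))² = (65 + (27/7 - 1*(-8)))² = (65 + (27/7 + 8))² = (65 + 83/7)² = (538/7)² = 289444/49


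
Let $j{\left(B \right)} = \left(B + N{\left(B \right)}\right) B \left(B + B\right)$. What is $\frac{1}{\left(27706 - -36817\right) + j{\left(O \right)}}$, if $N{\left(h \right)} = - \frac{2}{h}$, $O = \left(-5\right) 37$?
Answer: $- \frac{1}{12597987} \approx -7.9378 \cdot 10^{-8}$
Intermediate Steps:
$O = -185$
$j{\left(B \right)} = 2 B^{2} \left(B - \frac{2}{B}\right)$ ($j{\left(B \right)} = \left(B - \frac{2}{B}\right) B \left(B + B\right) = B \left(B - \frac{2}{B}\right) 2 B = 2 B^{2} \left(B - \frac{2}{B}\right)$)
$\frac{1}{\left(27706 - -36817\right) + j{\left(O \right)}} = \frac{1}{\left(27706 - -36817\right) + 2 \left(-185\right) \left(-2 + \left(-185\right)^{2}\right)} = \frac{1}{\left(27706 + 36817\right) + 2 \left(-185\right) \left(-2 + 34225\right)} = \frac{1}{64523 + 2 \left(-185\right) 34223} = \frac{1}{64523 - 12662510} = \frac{1}{-12597987} = - \frac{1}{12597987}$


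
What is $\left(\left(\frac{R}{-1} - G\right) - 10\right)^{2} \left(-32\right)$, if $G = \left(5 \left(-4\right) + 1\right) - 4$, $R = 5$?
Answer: $-2048$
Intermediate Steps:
$G = -23$ ($G = \left(-20 + 1\right) - 4 = -19 - 4 = -23$)
$\left(\left(\frac{R}{-1} - G\right) - 10\right)^{2} \left(-32\right) = \left(\left(\frac{5}{-1} - -23\right) - 10\right)^{2} \left(-32\right) = \left(\left(5 \left(-1\right) + 23\right) - 10\right)^{2} \left(-32\right) = \left(\left(-5 + 23\right) - 10\right)^{2} \left(-32\right) = \left(18 - 10\right)^{2} \left(-32\right) = 8^{2} \left(-32\right) = 64 \left(-32\right) = -2048$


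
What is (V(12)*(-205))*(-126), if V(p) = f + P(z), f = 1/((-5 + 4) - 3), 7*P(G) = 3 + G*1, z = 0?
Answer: 9225/2 ≈ 4612.5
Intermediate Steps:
P(G) = 3/7 + G/7 (P(G) = (3 + G*1)/7 = (3 + G)/7 = 3/7 + G/7)
f = -¼ (f = 1/(-1 - 3) = 1/(-4) = -¼ ≈ -0.25000)
V(p) = 5/28 (V(p) = -¼ + (3/7 + (⅐)*0) = -¼ + (3/7 + 0) = -¼ + 3/7 = 5/28)
(V(12)*(-205))*(-126) = ((5/28)*(-205))*(-126) = -1025/28*(-126) = 9225/2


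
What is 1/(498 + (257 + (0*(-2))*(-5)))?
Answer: 1/755 ≈ 0.0013245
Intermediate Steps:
1/(498 + (257 + (0*(-2))*(-5))) = 1/(498 + (257 + 0*(-5))) = 1/(498 + (257 + 0)) = 1/(498 + 257) = 1/755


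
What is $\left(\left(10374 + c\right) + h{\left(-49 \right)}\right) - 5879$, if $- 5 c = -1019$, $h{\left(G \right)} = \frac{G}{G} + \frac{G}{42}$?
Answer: $\frac{140959}{30} \approx 4698.6$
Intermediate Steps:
$h{\left(G \right)} = 1 + \frac{G}{42}$ ($h{\left(G \right)} = 1 + G \frac{1}{42} = 1 + \frac{G}{42}$)
$c = \frac{1019}{5}$ ($c = \left(- \frac{1}{5}\right) \left(-1019\right) = \frac{1019}{5} \approx 203.8$)
$\left(\left(10374 + c\right) + h{\left(-49 \right)}\right) - 5879 = \left(\left(10374 + \frac{1019}{5}\right) + \left(1 + \frac{1}{42} \left(-49\right)\right)\right) - 5879 = \left(\frac{52889}{5} + \left(1 - \frac{7}{6}\right)\right) - 5879 = \left(\frac{52889}{5} - \frac{1}{6}\right) - 5879 = \frac{317329}{30} - 5879 = \frac{140959}{30}$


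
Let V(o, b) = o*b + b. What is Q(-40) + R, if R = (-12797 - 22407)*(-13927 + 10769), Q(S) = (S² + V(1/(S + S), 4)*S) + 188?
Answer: 111175862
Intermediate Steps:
V(o, b) = b + b*o (V(o, b) = b*o + b = b + b*o)
Q(S) = 188 + S² + S*(4 + 2/S) (Q(S) = (S² + (4*(1 + 1/(S + S)))*S) + 188 = (S² + (4*(1 + 1/(2*S)))*S) + 188 = (S² + (4 + 2/S)*S) + 188 = (S² + S*(4 + 2/S)) + 188 = 188 + S² + S*(4 + 2/S))
R = 111174232 (R = -35204*(-3158) = 111174232)
Q(-40) + R = (190 + (-40)² + 4*(-40)) + 111174232 = (190 + 1600 - 160) + 111174232 = 1630 + 111174232 = 111175862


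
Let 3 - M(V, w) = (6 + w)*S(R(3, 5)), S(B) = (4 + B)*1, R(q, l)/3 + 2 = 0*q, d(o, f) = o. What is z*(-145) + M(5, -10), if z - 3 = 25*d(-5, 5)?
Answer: 17685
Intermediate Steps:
R(q, l) = -6 (R(q, l) = -6 + 3*(0*q) = -6 + 3*0 = -6 + 0 = -6)
S(B) = 4 + B
M(V, w) = 15 + 2*w (M(V, w) = 3 - (6 + w)*(4 - 6) = 3 - (6 + w)*(-2) = 3 - (-12 - 2*w) = 3 + (12 + 2*w) = 15 + 2*w)
z = -122 (z = 3 + 25*(-5) = 3 - 125 = -122)
z*(-145) + M(5, -10) = -122*(-145) + (15 + 2*(-10)) = 17690 + (15 - 20) = 17690 - 5 = 17685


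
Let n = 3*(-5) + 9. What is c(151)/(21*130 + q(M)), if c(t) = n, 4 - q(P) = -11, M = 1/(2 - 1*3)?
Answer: -2/915 ≈ -0.0021858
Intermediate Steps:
M = -1 (M = 1/(2 - 3) = 1/(-1) = -1)
q(P) = 15 (q(P) = 4 - 1*(-11) = 4 + 11 = 15)
n = -6 (n = -15 + 9 = -6)
c(t) = -6
c(151)/(21*130 + q(M)) = -6/(21*130 + 15) = -6/(2730 + 15) = -6/2745 = -6*1/2745 = -2/915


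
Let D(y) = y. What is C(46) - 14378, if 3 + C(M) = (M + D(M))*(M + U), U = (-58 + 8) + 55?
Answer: -9689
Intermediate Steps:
U = 5 (U = -50 + 55 = 5)
C(M) = -3 + 2*M*(5 + M) (C(M) = -3 + (M + M)*(M + 5) = -3 + (2*M)*(5 + M) = -3 + 2*M*(5 + M))
C(46) - 14378 = (-3 + 2*46² + 10*46) - 14378 = (-3 + 2*2116 + 460) - 14378 = (-3 + 4232 + 460) - 14378 = 4689 - 14378 = -9689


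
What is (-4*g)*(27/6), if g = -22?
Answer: 396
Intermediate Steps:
(-4*g)*(27/6) = (-4*(-22))*(27/6) = 88*(27*(⅙)) = 88*(9/2) = 396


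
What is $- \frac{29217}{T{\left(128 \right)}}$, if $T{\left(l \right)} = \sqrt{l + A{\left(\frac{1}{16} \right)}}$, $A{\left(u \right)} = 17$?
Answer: $- \frac{29217 \sqrt{145}}{145} \approx -2426.3$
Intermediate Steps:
$T{\left(l \right)} = \sqrt{17 + l}$ ($T{\left(l \right)} = \sqrt{l + 17} = \sqrt{17 + l}$)
$- \frac{29217}{T{\left(128 \right)}} = - \frac{29217}{\sqrt{17 + 128}} = - \frac{29217}{\sqrt{145}} = - 29217 \frac{\sqrt{145}}{145} = - \frac{29217 \sqrt{145}}{145}$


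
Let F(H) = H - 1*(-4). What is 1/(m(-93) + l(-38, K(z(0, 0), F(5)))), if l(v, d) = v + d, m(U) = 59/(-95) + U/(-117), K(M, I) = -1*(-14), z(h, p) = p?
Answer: -3705/88276 ≈ -0.041971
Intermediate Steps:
F(H) = 4 + H (F(H) = H + 4 = 4 + H)
K(M, I) = 14
m(U) = -59/95 - U/117 (m(U) = 59*(-1/95) + U*(-1/117) = -59/95 - U/117)
l(v, d) = d + v
1/(m(-93) + l(-38, K(z(0, 0), F(5)))) = 1/((-59/95 - 1/117*(-93)) + (14 - 38)) = 1/((-59/95 + 31/39) - 24) = 1/(644/3705 - 24) = 1/(-88276/3705) = -3705/88276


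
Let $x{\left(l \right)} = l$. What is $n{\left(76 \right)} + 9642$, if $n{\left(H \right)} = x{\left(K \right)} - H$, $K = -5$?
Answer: $9561$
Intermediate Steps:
$n{\left(H \right)} = -5 - H$
$n{\left(76 \right)} + 9642 = \left(-5 - 76\right) + 9642 = -81 + 9642 = 9561$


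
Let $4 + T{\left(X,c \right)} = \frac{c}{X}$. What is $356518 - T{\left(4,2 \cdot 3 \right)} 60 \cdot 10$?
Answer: $358018$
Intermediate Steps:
$T{\left(X,c \right)} = -4 + \frac{c}{X}$
$356518 - T{\left(4,2 \cdot 3 \right)} 60 \cdot 10 = 356518 - \left(-4 + \frac{2 \cdot 3}{4}\right) 60 \cdot 10 = 356518 - \left(-4 + 6 \cdot \frac{1}{4}\right) 60 \cdot 10 = 356518 - \left(-4 + \frac{3}{2}\right) 60 \cdot 10 = 356518 - \left(- \frac{5}{2}\right) 60 \cdot 10 = 356518 - \left(-150\right) 10 = 356518 - -1500 = 356518 + 1500 = 358018$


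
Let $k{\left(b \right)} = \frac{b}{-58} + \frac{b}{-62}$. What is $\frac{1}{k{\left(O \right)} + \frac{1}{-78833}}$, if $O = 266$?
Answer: $- \frac{2286157}{20293169} \approx -0.11266$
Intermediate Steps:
$k{\left(b \right)} = - \frac{30 b}{899}$ ($k{\left(b \right)} = b \left(- \frac{1}{58}\right) + b \left(- \frac{1}{62}\right) = - \frac{b}{58} - \frac{b}{62} = - \frac{30 b}{899}$)
$\frac{1}{k{\left(O \right)} + \frac{1}{-78833}} = \frac{1}{\left(- \frac{30}{899}\right) 266 + \frac{1}{-78833}} = \frac{1}{- \frac{7980}{899} - \frac{1}{78833}} = \frac{1}{- \frac{20293169}{2286157}} = - \frac{2286157}{20293169}$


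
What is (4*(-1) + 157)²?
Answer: 23409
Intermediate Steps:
(4*(-1) + 157)² = (-4 + 157)² = 153² = 23409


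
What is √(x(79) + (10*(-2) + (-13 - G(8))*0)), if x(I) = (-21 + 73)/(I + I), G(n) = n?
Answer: I*√122766/79 ≈ 4.4352*I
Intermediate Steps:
x(I) = 26/I (x(I) = 52/((2*I)) = 52*(1/(2*I)) = 26/I)
√(x(79) + (10*(-2) + (-13 - G(8))*0)) = √(26/79 + (10*(-2) + (-13 - 1*8)*0)) = √(26*(1/79) + (-20 + (-13 - 8)*0)) = √(26/79 + (-20 - 21*0)) = √(26/79 + (-20 + 0)) = √(26/79 - 20) = √(-1554/79) = I*√122766/79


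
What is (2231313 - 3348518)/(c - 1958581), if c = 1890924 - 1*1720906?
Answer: 1117205/1788563 ≈ 0.62464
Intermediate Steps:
c = 170018 (c = 1890924 - 1720906 = 170018)
(2231313 - 3348518)/(c - 1958581) = (2231313 - 3348518)/(170018 - 1958581) = -1117205/(-1788563) = -1117205*(-1/1788563) = 1117205/1788563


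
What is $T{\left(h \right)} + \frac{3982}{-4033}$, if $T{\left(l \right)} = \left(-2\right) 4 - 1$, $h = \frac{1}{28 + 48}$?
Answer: $- \frac{40279}{4033} \approx -9.9874$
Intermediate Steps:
$h = \frac{1}{76} \approx 0.013158$
$T{\left(l \right)} = -9$ ($T{\left(l \right)} = -8 - 1 = -9$)
$T{\left(h \right)} + \frac{3982}{-4033} = -9 + \frac{3982}{-4033} = -9 + 3982 \left(- \frac{1}{4033}\right) = -9 - \frac{3982}{4033} = - \frac{40279}{4033}$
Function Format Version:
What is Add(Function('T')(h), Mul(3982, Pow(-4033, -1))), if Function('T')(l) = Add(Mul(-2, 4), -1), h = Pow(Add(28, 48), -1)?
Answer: Rational(-40279, 4033) ≈ -9.9874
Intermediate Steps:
h = Rational(1, 76) (h = Pow(76, -1) = Rational(1, 76) ≈ 0.013158)
Function('T')(l) = -9 (Function('T')(l) = Add(-8, -1) = -9)
Add(Function('T')(h), Mul(3982, Pow(-4033, -1))) = Add(-9, Mul(3982, Pow(-4033, -1))) = Add(-9, Mul(3982, Rational(-1, 4033))) = Add(-9, Rational(-3982, 4033)) = Rational(-40279, 4033)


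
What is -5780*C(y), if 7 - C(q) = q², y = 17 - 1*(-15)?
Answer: 5878260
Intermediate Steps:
y = 32 (y = 17 + 15 = 32)
C(q) = 7 - q²
-5780*C(y) = -5780*(7 - 1*32²) = -5780*(7 - 1*1024) = -5780*(7 - 1024) = -5780*(-1017) = 5878260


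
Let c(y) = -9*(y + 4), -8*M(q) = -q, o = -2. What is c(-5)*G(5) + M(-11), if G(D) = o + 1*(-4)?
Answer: -443/8 ≈ -55.375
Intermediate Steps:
M(q) = q/8 (M(q) = -(-1)*q/8 = q/8)
G(D) = -6 (G(D) = -2 + 1*(-4) = -2 - 4 = -6)
c(y) = -36 - 9*y (c(y) = -9*(4 + y) = -36 - 9*y)
c(-5)*G(5) + M(-11) = (-36 - 9*(-5))*(-6) + (1/8)*(-11) = (-36 + 45)*(-6) - 11/8 = 9*(-6) - 11/8 = -54 - 11/8 = -443/8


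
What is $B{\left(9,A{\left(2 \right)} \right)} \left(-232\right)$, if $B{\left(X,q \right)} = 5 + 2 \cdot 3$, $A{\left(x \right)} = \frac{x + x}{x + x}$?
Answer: $-2552$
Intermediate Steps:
$A{\left(x \right)} = 1$ ($A{\left(x \right)} = \frac{2 x}{2 x} = 2 x \frac{1}{2 x} = 1$)
$B{\left(X,q \right)} = 11$ ($B{\left(X,q \right)} = 5 + 6 = 11$)
$B{\left(9,A{\left(2 \right)} \right)} \left(-232\right) = 11 \left(-232\right) = -2552$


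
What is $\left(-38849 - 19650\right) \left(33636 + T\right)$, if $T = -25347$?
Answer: $-484898211$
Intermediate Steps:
$\left(-38849 - 19650\right) \left(33636 + T\right) = \left(-38849 - 19650\right) \left(33636 - 25347\right) = \left(-58499\right) 8289 = -484898211$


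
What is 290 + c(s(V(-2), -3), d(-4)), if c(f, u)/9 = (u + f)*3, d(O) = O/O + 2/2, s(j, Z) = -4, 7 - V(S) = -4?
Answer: 236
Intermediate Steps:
V(S) = 11 (V(S) = 7 - 1*(-4) = 7 + 4 = 11)
d(O) = 2 (d(O) = 1 + 2*(1/2) = 1 + 1 = 2)
c(f, u) = 27*f + 27*u (c(f, u) = 9*((u + f)*3) = 9*((f + u)*3) = 9*(3*f + 3*u) = 27*f + 27*u)
290 + c(s(V(-2), -3), d(-4)) = 290 + (27*(-4) + 27*2) = 290 + (-108 + 54) = 290 - 54 = 236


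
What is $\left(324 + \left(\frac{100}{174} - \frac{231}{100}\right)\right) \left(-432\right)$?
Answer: $- \frac{100933308}{725} \approx -1.3922 \cdot 10^{5}$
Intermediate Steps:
$\left(324 + \left(\frac{100}{174} - \frac{231}{100}\right)\right) \left(-432\right) = \left(324 + \left(100 \cdot \frac{1}{174} - \frac{231}{100}\right)\right) \left(-432\right) = \left(324 + \left(\frac{50}{87} - \frac{231}{100}\right)\right) \left(-432\right) = \left(324 - \frac{15097}{8700}\right) \left(-432\right) = \frac{2803703}{8700} \left(-432\right) = - \frac{100933308}{725}$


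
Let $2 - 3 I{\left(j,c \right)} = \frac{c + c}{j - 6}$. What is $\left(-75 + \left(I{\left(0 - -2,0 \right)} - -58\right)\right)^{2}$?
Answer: $\frac{2401}{9} \approx 266.78$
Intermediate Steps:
$I{\left(j,c \right)} = \frac{2}{3} - \frac{2 c}{3 \left(-6 + j\right)}$ ($I{\left(j,c \right)} = \frac{2}{3} - \frac{\left(c + c\right) \frac{1}{j - 6}}{3} = \frac{2}{3} - \frac{2 c \frac{1}{-6 + j}}{3} = \frac{2}{3} - \frac{2 c}{3 \left(-6 + j\right)}$)
$\left(-75 + \left(I{\left(0 - -2,0 \right)} - -58\right)\right)^{2} = \left(-75 + \left(\frac{2 \left(-6 + \left(0 - -2\right) - 0\right)}{3 \left(-6 + \left(0 - -2\right)\right)} - -58\right)\right)^{2} = \left(-75 + \left(\frac{2 \left(-6 + \left(0 + 2\right) + 0\right)}{3 \left(-6 + \left(0 + 2\right)\right)} + 58\right)\right)^{2} = \left(-75 + \left(\frac{2 \left(-6 + 2 + 0\right)}{3 \left(-6 + 2\right)} + 58\right)\right)^{2} = \left(-75 + \left(\frac{2}{3} \frac{1}{-4} \left(-4\right) + 58\right)\right)^{2} = \left(-75 + \left(\frac{2}{3} \left(- \frac{1}{4}\right) \left(-4\right) + 58\right)\right)^{2} = \left(-75 + \left(\frac{2}{3} + 58\right)\right)^{2} = \left(-75 + \frac{176}{3}\right)^{2} = \left(- \frac{49}{3}\right)^{2} = \frac{2401}{9}$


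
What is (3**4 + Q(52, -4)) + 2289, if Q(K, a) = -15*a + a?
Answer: 2426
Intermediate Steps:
Q(K, a) = -14*a
(3**4 + Q(52, -4)) + 2289 = (3**4 - 14*(-4)) + 2289 = (81 + 56) + 2289 = 137 + 2289 = 2426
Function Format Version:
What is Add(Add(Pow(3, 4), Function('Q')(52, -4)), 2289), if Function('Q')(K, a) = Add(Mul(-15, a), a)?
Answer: 2426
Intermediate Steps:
Function('Q')(K, a) = Mul(-14, a)
Add(Add(Pow(3, 4), Function('Q')(52, -4)), 2289) = Add(Add(Pow(3, 4), Mul(-14, -4)), 2289) = Add(Add(81, 56), 2289) = Add(137, 2289) = 2426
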